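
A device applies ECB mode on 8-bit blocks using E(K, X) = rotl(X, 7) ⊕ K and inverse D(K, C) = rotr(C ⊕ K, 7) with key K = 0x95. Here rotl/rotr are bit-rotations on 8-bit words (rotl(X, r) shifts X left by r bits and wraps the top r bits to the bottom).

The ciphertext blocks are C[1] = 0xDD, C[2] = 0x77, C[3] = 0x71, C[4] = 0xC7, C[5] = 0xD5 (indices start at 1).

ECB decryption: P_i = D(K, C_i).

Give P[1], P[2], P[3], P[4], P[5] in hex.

P[1] = 0x90, P[2] = 0xC5, P[3] = 0xC9, P[4] = 0xA4, P[5] = 0x80

P[1]: D(K, 0xDD) = 0x90.
P[2]: D(K, 0x77) = 0xC5.
P[3]: D(K, 0x71) = 0xC9.
P[4]: D(K, 0xC7) = 0xA4.
P[5]: D(K, 0xD5) = 0x80.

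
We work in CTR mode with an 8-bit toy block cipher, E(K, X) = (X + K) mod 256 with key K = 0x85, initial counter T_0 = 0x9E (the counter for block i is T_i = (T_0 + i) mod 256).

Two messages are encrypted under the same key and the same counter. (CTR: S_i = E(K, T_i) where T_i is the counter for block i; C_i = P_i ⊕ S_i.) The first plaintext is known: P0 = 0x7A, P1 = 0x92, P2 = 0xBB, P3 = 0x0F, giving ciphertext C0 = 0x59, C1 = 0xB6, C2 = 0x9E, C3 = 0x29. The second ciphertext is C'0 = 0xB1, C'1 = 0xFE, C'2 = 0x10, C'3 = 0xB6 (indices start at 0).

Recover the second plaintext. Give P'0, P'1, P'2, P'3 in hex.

In CTR with a reused counter, both messages share the same keystream S_i, so C_i ⊕ C'_i = P_i ⊕ P'_i and thus P'_i = P_i ⊕ C_i ⊕ C'_i.
P'0: 0x7A ⊕ 0x59 ⊕ 0xB1 = 0x92.
P'1: 0x92 ⊕ 0xB6 ⊕ 0xFE = 0xDA.
P'2: 0xBB ⊕ 0x9E ⊕ 0x10 = 0x35.
P'3: 0x0F ⊕ 0x29 ⊕ 0xB6 = 0x90.

P'0 = 0x92, P'1 = 0xDA, P'2 = 0x35, P'3 = 0x90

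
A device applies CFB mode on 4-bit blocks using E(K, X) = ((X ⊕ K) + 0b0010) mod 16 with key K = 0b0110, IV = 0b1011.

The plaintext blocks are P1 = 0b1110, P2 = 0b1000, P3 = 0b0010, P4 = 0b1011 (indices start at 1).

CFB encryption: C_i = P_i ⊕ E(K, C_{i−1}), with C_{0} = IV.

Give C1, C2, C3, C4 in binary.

C1: E(K, 0b1011) = 0b1111; 0b1110 ⊕ 0b1111 = 0b0001.
C2: E(K, 0b0001) = 0b1001; 0b1000 ⊕ 0b1001 = 0b0001.
C3: E(K, 0b0001) = 0b1001; 0b0010 ⊕ 0b1001 = 0b1011.
C4: E(K, 0b1011) = 0b1111; 0b1011 ⊕ 0b1111 = 0b0100.

C1 = 0b0001, C2 = 0b0001, C3 = 0b1011, C4 = 0b0100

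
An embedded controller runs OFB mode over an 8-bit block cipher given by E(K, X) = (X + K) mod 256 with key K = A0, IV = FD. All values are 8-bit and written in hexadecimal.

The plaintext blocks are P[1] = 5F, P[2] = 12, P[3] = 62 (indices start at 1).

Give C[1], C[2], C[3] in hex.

C[1] = C2, C[2] = 2F, C[3] = BF

OFB encryption: S_i = E(K, S_{i−1}) with S_{0} = IV; C_i = P_i ⊕ S_i.
C[1]: S = E(K, FD) = 9D; 5F ⊕ 9D = C2.
C[2]: S = E(K, 9D) = 3D; 12 ⊕ 3D = 2F.
C[3]: S = E(K, 3D) = DD; 62 ⊕ DD = BF.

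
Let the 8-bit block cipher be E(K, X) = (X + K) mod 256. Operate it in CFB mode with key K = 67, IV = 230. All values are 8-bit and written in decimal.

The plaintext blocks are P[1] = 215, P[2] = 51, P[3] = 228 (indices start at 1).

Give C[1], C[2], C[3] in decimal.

C[1] = 254, C[2] = 114, C[3] = 81

CFB encryption: C_i = P_i ⊕ E(K, C_{i−1}), with C_{0} = IV.
C[1]: E(K, 230) = 41; 215 ⊕ 41 = 254.
C[2]: E(K, 254) = 65; 51 ⊕ 65 = 114.
C[3]: E(K, 114) = 181; 228 ⊕ 181 = 81.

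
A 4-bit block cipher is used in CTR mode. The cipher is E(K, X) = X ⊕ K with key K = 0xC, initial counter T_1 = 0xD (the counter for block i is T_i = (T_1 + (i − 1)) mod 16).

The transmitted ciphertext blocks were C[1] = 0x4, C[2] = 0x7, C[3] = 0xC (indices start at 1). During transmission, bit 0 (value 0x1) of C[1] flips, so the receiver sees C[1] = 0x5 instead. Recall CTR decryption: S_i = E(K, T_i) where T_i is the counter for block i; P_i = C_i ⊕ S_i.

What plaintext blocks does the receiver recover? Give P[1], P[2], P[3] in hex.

Only C[1] changed, to 0x5. In CTR, a change in C_i flips the same bit in P_i only; the keystream is unaffected. Decrypting the received ciphertext:
P[1]: T = 0xD, S = E(K, T) = 0x1; 0x5 ⊕ 0x1 = 0x4.
P[2]: T = 0xE, S = E(K, T) = 0x2; 0x7 ⊕ 0x2 = 0x5.
P[3]: T = 0xF, S = E(K, T) = 0x3; 0xC ⊕ 0x3 = 0xF.
Blocks that differ from the original plaintext: P[1].

P[1] = 0x4, P[2] = 0x5, P[3] = 0xF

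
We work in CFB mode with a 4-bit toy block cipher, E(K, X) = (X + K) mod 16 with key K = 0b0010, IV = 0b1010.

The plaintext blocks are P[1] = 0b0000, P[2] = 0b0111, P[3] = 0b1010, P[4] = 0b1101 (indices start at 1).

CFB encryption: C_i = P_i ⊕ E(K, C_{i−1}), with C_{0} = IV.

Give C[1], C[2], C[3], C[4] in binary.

C[1] = 0b1100, C[2] = 0b1001, C[3] = 0b0001, C[4] = 0b1110

C[1]: E(K, 0b1010) = 0b1100; 0b0000 ⊕ 0b1100 = 0b1100.
C[2]: E(K, 0b1100) = 0b1110; 0b0111 ⊕ 0b1110 = 0b1001.
C[3]: E(K, 0b1001) = 0b1011; 0b1010 ⊕ 0b1011 = 0b0001.
C[4]: E(K, 0b0001) = 0b0011; 0b1101 ⊕ 0b0011 = 0b1110.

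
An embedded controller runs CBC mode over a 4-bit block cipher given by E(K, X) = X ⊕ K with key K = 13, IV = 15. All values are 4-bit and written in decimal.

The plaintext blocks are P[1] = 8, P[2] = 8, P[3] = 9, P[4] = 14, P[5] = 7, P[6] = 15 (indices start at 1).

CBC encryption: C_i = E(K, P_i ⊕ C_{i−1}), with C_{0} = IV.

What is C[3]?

C[3] = 11

C[1]: P[1] ⊕ 15 = 7; E(K, 7) = 10.
C[2]: P[2] ⊕ 10 = 2; E(K, 2) = 15.
C[3]: P[3] ⊕ 15 = 6; E(K, 6) = 11.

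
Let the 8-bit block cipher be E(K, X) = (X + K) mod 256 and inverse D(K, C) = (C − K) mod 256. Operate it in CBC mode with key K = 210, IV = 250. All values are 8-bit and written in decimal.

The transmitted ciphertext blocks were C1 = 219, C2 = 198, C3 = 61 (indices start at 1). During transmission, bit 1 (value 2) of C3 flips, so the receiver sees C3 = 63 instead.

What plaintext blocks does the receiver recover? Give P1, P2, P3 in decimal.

P1 = 243, P2 = 47, P3 = 171

CBC decryption: P_i = D(K, C_i) ⊕ C_{i−1}, with C_{0} = IV.
Only C3 changed, to 63. In CBC, a change in C_i garbles P_i and flips the same bit in P_{i+1}. Decrypting the received ciphertext:
P1: D(K, 219) = 9; 9 ⊕ 250 = 243.
P2: D(K, 198) = 244; 244 ⊕ 219 = 47.
P3: D(K, 63) = 109; 109 ⊕ 198 = 171.
Blocks that differ from the original plaintext: P3.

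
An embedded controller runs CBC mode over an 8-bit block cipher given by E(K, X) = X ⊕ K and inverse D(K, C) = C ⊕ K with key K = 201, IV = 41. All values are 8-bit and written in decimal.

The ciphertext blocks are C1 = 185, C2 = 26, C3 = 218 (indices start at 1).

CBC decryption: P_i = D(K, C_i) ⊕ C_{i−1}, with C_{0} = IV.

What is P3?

P3 = 9

P3: D(K, 218) = 19; 19 ⊕ 26 = 9.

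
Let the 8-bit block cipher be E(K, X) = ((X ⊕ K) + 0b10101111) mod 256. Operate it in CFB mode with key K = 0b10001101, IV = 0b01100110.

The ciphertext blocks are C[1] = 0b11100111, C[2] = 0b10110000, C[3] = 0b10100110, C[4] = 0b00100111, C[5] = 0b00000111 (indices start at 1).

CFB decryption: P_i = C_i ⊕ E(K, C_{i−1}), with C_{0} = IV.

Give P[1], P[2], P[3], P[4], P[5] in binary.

P[1]: E(K, 0b01100110) = 0b10011010; 0b11100111 ⊕ 0b10011010 = 0b01111101.
P[2]: E(K, 0b11100111) = 0b00011001; 0b10110000 ⊕ 0b00011001 = 0b10101001.
P[3]: E(K, 0b10110000) = 0b11101100; 0b10100110 ⊕ 0b11101100 = 0b01001010.
P[4]: E(K, 0b10100110) = 0b11011010; 0b00100111 ⊕ 0b11011010 = 0b11111101.
P[5]: E(K, 0b00100111) = 0b01011001; 0b00000111 ⊕ 0b01011001 = 0b01011110.

P[1] = 0b01111101, P[2] = 0b10101001, P[3] = 0b01001010, P[4] = 0b11111101, P[5] = 0b01011110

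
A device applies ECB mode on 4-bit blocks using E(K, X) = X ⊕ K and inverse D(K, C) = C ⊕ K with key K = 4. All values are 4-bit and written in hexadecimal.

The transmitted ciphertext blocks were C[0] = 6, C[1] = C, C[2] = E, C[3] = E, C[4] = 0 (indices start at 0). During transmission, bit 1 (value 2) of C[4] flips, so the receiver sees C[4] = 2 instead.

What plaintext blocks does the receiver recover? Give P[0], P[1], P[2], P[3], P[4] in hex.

ECB decryption: P_i = D(K, C_i).
Only C[4] changed, to 2. In ECB, a change in C_i affects only P_i. Decrypting the received ciphertext:
P[0]: D(K, 6) = 2.
P[1]: D(K, C) = 8.
P[2]: D(K, E) = A.
P[3]: D(K, E) = A.
P[4]: D(K, 2) = 6.
Blocks that differ from the original plaintext: P[4].

P[0] = 2, P[1] = 8, P[2] = A, P[3] = A, P[4] = 6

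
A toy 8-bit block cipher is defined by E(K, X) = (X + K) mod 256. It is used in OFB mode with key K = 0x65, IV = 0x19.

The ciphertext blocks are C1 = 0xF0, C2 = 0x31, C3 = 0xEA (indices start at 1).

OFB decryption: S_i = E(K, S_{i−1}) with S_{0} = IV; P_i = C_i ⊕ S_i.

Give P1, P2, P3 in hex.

P1 = 0x8E, P2 = 0xD2, P3 = 0xA2

P1: S = E(K, 0x19) = 0x7E; 0xF0 ⊕ 0x7E = 0x8E.
P2: S = E(K, 0x7E) = 0xE3; 0x31 ⊕ 0xE3 = 0xD2.
P3: S = E(K, 0xE3) = 0x48; 0xEA ⊕ 0x48 = 0xA2.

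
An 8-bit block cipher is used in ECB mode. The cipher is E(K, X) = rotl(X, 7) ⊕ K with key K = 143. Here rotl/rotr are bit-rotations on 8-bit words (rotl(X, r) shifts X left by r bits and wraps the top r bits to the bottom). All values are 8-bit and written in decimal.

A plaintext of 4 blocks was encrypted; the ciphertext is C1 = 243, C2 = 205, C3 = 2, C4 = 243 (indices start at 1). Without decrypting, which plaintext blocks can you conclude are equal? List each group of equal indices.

P1 = P4

ECB encrypts each block independently with the same key, so equal ciphertext blocks imply equal plaintext blocks.
C1 = C4 = 243, so P1 = P4.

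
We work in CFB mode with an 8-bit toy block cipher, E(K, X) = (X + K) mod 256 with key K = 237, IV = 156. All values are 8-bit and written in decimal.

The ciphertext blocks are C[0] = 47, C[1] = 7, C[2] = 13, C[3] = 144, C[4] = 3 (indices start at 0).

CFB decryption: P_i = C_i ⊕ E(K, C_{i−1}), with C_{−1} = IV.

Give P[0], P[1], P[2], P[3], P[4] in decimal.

P[0]: E(K, 156) = 137; 47 ⊕ 137 = 166.
P[1]: E(K, 47) = 28; 7 ⊕ 28 = 27.
P[2]: E(K, 7) = 244; 13 ⊕ 244 = 249.
P[3]: E(K, 13) = 250; 144 ⊕ 250 = 106.
P[4]: E(K, 144) = 125; 3 ⊕ 125 = 126.

P[0] = 166, P[1] = 27, P[2] = 249, P[3] = 106, P[4] = 126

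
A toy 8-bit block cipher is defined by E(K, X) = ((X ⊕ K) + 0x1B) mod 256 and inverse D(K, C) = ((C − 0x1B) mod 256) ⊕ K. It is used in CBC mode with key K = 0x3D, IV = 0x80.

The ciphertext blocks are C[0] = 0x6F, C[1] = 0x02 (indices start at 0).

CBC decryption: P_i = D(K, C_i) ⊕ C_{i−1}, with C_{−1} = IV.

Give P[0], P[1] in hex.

P[0] = 0xE9, P[1] = 0xB5

P[0]: D(K, 0x6F) = 0x69; 0x69 ⊕ 0x80 = 0xE9.
P[1]: D(K, 0x02) = 0xDA; 0xDA ⊕ 0x6F = 0xB5.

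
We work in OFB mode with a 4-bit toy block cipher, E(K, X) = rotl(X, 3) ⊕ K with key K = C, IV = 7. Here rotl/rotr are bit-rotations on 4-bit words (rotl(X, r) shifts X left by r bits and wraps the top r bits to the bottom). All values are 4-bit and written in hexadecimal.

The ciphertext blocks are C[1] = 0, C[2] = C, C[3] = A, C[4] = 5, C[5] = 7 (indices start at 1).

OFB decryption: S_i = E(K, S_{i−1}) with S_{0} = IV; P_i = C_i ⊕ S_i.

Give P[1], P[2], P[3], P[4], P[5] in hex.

P[1]: S = E(K, 7) = 7; 0 ⊕ 7 = 7.
P[2]: S = E(K, 7) = 7; C ⊕ 7 = B.
P[3]: S = E(K, 7) = 7; A ⊕ 7 = D.
P[4]: S = E(K, 7) = 7; 5 ⊕ 7 = 2.
P[5]: S = E(K, 7) = 7; 7 ⊕ 7 = 0.

P[1] = 7, P[2] = B, P[3] = D, P[4] = 2, P[5] = 0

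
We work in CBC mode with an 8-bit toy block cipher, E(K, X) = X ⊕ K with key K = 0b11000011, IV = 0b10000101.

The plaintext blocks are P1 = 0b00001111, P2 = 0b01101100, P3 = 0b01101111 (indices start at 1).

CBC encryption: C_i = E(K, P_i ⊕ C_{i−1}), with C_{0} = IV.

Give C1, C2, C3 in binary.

C1 = 0b01001001, C2 = 0b11100110, C3 = 0b01001010

C1: P1 ⊕ 0b10000101 = 0b10001010; E(K, 0b10001010) = 0b01001001.
C2: P2 ⊕ 0b01001001 = 0b00100101; E(K, 0b00100101) = 0b11100110.
C3: P3 ⊕ 0b11100110 = 0b10001001; E(K, 0b10001001) = 0b01001010.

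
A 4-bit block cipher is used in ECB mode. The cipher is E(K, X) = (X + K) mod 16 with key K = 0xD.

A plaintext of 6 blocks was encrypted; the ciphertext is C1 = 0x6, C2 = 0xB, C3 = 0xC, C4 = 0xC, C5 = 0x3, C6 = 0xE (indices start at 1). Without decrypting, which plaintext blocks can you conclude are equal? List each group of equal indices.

ECB encrypts each block independently with the same key, so equal ciphertext blocks imply equal plaintext blocks.
C3 = C4 = 0xC, so P3 = P4.

P3 = P4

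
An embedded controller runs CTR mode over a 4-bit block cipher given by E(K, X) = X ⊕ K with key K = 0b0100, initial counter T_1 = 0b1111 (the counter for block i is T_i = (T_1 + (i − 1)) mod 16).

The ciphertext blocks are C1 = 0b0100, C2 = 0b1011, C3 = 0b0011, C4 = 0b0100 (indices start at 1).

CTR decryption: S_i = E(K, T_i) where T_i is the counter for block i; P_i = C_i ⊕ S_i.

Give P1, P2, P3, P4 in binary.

P1 = 0b1111, P2 = 0b1111, P3 = 0b0110, P4 = 0b0010

P1: T = 0b1111, S = E(K, T) = 0b1011; 0b0100 ⊕ 0b1011 = 0b1111.
P2: T = 0b0000, S = E(K, T) = 0b0100; 0b1011 ⊕ 0b0100 = 0b1111.
P3: T = 0b0001, S = E(K, T) = 0b0101; 0b0011 ⊕ 0b0101 = 0b0110.
P4: T = 0b0010, S = E(K, T) = 0b0110; 0b0100 ⊕ 0b0110 = 0b0010.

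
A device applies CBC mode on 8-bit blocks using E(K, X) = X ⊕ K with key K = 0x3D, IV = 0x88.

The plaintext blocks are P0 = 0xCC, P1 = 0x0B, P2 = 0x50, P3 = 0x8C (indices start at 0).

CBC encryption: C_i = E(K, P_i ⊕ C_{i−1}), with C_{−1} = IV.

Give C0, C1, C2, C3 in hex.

C0: P0 ⊕ 0x88 = 0x44; E(K, 0x44) = 0x79.
C1: P1 ⊕ 0x79 = 0x72; E(K, 0x72) = 0x4F.
C2: P2 ⊕ 0x4F = 0x1F; E(K, 0x1F) = 0x22.
C3: P3 ⊕ 0x22 = 0xAE; E(K, 0xAE) = 0x93.

C0 = 0x79, C1 = 0x4F, C2 = 0x22, C3 = 0x93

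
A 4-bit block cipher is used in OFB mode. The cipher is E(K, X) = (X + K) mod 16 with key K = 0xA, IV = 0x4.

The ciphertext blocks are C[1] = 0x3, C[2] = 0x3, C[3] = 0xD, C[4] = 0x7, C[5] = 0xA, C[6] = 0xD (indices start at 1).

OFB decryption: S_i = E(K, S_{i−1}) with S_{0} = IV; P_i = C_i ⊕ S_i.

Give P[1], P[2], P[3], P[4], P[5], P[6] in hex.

P[1]: S = E(K, 0x4) = 0xE; 0x3 ⊕ 0xE = 0xD.
P[2]: S = E(K, 0xE) = 0x8; 0x3 ⊕ 0x8 = 0xB.
P[3]: S = E(K, 0x8) = 0x2; 0xD ⊕ 0x2 = 0xF.
P[4]: S = E(K, 0x2) = 0xC; 0x7 ⊕ 0xC = 0xB.
P[5]: S = E(K, 0xC) = 0x6; 0xA ⊕ 0x6 = 0xC.
P[6]: S = E(K, 0x6) = 0x0; 0xD ⊕ 0x0 = 0xD.

P[1] = 0xD, P[2] = 0xB, P[3] = 0xF, P[4] = 0xB, P[5] = 0xC, P[6] = 0xD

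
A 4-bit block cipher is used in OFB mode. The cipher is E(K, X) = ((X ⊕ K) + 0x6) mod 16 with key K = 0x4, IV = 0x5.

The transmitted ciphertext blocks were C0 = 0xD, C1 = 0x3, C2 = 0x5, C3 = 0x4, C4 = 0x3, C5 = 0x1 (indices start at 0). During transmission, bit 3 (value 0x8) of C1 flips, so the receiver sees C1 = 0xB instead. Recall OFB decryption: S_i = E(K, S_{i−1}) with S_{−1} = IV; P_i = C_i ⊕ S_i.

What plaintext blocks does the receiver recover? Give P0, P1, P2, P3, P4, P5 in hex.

Only C1 changed, to 0xB. In OFB, a change in C_i flips the same bit in P_i only; the keystream is unaffected. Decrypting the received ciphertext:
P0: S = E(K, 0x5) = 0x7; 0xD ⊕ 0x7 = 0xA.
P1: S = E(K, 0x7) = 0x9; 0xB ⊕ 0x9 = 0x2.
P2: S = E(K, 0x9) = 0x3; 0x5 ⊕ 0x3 = 0x6.
P3: S = E(K, 0x3) = 0xD; 0x4 ⊕ 0xD = 0x9.
P4: S = E(K, 0xD) = 0xF; 0x3 ⊕ 0xF = 0xC.
P5: S = E(K, 0xF) = 0x1; 0x1 ⊕ 0x1 = 0x0.
Blocks that differ from the original plaintext: P1.

P0 = 0xA, P1 = 0x2, P2 = 0x6, P3 = 0x9, P4 = 0xC, P5 = 0x0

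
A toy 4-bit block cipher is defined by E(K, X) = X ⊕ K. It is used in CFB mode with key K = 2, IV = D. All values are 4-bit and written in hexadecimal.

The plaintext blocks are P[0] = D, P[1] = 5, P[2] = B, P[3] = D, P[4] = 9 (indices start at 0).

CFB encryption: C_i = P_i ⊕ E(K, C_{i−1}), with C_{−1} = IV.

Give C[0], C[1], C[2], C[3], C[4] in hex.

C[0]: E(K, D) = F; D ⊕ F = 2.
C[1]: E(K, 2) = 0; 5 ⊕ 0 = 5.
C[2]: E(K, 5) = 7; B ⊕ 7 = C.
C[3]: E(K, C) = E; D ⊕ E = 3.
C[4]: E(K, 3) = 1; 9 ⊕ 1 = 8.

C[0] = 2, C[1] = 5, C[2] = C, C[3] = 3, C[4] = 8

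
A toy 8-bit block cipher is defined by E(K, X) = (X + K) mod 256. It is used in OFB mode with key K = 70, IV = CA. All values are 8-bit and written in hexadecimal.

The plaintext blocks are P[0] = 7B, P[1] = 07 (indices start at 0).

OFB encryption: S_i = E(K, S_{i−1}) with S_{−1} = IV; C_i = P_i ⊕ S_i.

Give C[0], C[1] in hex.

C[0] = 41, C[1] = AD

C[0]: S = E(K, CA) = 3A; 7B ⊕ 3A = 41.
C[1]: S = E(K, 3A) = AA; 07 ⊕ AA = AD.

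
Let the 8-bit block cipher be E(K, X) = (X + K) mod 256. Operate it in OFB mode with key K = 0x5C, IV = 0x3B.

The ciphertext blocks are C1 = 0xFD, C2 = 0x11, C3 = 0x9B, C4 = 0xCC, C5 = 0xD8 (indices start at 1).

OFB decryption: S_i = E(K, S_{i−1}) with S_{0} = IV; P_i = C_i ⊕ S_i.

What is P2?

P2 = 0xE2

P1: S = E(K, 0x3B) = 0x97; 0xFD ⊕ 0x97 = 0x6A.
P2: S = E(K, 0x97) = 0xF3; 0x11 ⊕ 0xF3 = 0xE2.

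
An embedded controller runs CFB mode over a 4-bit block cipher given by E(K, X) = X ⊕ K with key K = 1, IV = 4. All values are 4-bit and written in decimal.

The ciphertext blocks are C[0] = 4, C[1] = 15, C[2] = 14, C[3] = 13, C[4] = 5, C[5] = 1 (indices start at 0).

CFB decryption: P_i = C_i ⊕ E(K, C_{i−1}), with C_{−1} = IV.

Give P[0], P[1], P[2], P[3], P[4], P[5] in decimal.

P[0] = 1, P[1] = 10, P[2] = 0, P[3] = 2, P[4] = 9, P[5] = 5

P[0]: E(K, 4) = 5; 4 ⊕ 5 = 1.
P[1]: E(K, 4) = 5; 15 ⊕ 5 = 10.
P[2]: E(K, 15) = 14; 14 ⊕ 14 = 0.
P[3]: E(K, 14) = 15; 13 ⊕ 15 = 2.
P[4]: E(K, 13) = 12; 5 ⊕ 12 = 9.
P[5]: E(K, 5) = 4; 1 ⊕ 4 = 5.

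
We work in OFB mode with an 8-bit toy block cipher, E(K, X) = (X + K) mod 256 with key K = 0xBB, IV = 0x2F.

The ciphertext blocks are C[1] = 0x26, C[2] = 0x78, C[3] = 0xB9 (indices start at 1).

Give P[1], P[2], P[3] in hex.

P[1] = 0xCC, P[2] = 0xDD, P[3] = 0xD9

OFB decryption: S_i = E(K, S_{i−1}) with S_{0} = IV; P_i = C_i ⊕ S_i.
P[1]: S = E(K, 0x2F) = 0xEA; 0x26 ⊕ 0xEA = 0xCC.
P[2]: S = E(K, 0xEA) = 0xA5; 0x78 ⊕ 0xA5 = 0xDD.
P[3]: S = E(K, 0xA5) = 0x60; 0xB9 ⊕ 0x60 = 0xD9.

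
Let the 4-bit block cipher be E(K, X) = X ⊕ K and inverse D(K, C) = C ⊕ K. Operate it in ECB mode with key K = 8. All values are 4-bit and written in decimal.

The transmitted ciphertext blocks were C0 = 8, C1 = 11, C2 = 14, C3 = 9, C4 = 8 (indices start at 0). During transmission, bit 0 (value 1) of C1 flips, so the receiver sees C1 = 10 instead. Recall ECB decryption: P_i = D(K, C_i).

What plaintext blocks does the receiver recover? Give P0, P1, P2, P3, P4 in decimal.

P0 = 0, P1 = 2, P2 = 6, P3 = 1, P4 = 0

Only C1 changed, to 10. In ECB, a change in C_i affects only P_i. Decrypting the received ciphertext:
P0: D(K, 8) = 0.
P1: D(K, 10) = 2.
P2: D(K, 14) = 6.
P3: D(K, 9) = 1.
P4: D(K, 8) = 0.
Blocks that differ from the original plaintext: P1.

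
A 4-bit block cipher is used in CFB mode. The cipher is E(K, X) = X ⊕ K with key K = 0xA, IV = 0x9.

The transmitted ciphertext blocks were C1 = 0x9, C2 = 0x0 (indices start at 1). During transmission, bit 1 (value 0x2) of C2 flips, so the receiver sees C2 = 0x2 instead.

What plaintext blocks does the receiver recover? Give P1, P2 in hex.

P1 = 0xA, P2 = 0x1

CFB decryption: P_i = C_i ⊕ E(K, C_{i−1}), with C_{0} = IV.
Only C2 changed, to 0x2. In CFB, a change in C_i flips the same bit in P_i and garbles P_{i+1}. Decrypting the received ciphertext:
P1: E(K, 0x9) = 0x3; 0x9 ⊕ 0x3 = 0xA.
P2: E(K, 0x9) = 0x3; 0x2 ⊕ 0x3 = 0x1.
Blocks that differ from the original plaintext: P2.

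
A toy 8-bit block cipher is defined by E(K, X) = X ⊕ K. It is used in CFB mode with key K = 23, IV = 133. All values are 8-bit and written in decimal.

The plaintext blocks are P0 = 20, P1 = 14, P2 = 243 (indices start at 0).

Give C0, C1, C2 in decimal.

C0 = 134, C1 = 159, C2 = 123

CFB encryption: C_i = P_i ⊕ E(K, C_{i−1}), with C_{−1} = IV.
C0: E(K, 133) = 146; 20 ⊕ 146 = 134.
C1: E(K, 134) = 145; 14 ⊕ 145 = 159.
C2: E(K, 159) = 136; 243 ⊕ 136 = 123.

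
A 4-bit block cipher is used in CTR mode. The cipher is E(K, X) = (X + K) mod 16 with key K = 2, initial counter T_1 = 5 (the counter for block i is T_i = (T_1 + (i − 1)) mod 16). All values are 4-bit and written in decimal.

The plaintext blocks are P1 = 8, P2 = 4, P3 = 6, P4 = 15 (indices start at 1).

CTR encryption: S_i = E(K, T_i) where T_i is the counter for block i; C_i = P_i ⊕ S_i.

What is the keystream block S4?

10

C1: T = 5, S = E(K, T) = 7; 8 ⊕ 7 = 15.
C2: T = 6, S = E(K, T) = 8; 4 ⊕ 8 = 12.
C3: T = 7, S = E(K, T) = 9; 6 ⊕ 9 = 15.
C4: T = 8, S = E(K, T) = 10; 15 ⊕ 10 = 5.
So S4 = 10.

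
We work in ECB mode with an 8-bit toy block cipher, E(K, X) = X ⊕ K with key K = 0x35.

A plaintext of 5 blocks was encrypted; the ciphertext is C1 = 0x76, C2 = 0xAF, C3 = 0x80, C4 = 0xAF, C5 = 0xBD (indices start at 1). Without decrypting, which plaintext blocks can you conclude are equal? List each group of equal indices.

ECB encrypts each block independently with the same key, so equal ciphertext blocks imply equal plaintext blocks.
C2 = C4 = 0xAF, so P2 = P4.

P2 = P4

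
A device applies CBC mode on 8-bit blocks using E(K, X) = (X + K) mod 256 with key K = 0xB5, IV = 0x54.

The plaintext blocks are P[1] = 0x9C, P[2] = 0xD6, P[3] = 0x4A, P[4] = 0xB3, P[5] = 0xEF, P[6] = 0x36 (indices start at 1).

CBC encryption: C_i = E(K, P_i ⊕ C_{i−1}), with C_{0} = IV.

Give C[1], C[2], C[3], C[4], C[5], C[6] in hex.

C[1]: P[1] ⊕ 0x54 = 0xC8; E(K, 0xC8) = 0x7D.
C[2]: P[2] ⊕ 0x7D = 0xAB; E(K, 0xAB) = 0x60.
C[3]: P[3] ⊕ 0x60 = 0x2A; E(K, 0x2A) = 0xDF.
C[4]: P[4] ⊕ 0xDF = 0x6C; E(K, 0x6C) = 0x21.
C[5]: P[5] ⊕ 0x21 = 0xCE; E(K, 0xCE) = 0x83.
C[6]: P[6] ⊕ 0x83 = 0xB5; E(K, 0xB5) = 0x6A.

C[1] = 0x7D, C[2] = 0x60, C[3] = 0xDF, C[4] = 0x21, C[5] = 0x83, C[6] = 0x6A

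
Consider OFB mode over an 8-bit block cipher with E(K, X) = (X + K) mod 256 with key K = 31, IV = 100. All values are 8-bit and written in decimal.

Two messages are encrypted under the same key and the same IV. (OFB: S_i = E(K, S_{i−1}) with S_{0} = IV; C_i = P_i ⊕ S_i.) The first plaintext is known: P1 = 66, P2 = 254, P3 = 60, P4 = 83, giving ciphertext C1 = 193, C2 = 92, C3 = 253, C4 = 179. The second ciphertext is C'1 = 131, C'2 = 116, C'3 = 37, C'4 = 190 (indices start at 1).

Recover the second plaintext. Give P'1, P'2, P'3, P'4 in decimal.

In OFB with a reused IV, both messages share the same keystream S_i, so C_i ⊕ C'_i = P_i ⊕ P'_i and thus P'_i = P_i ⊕ C_i ⊕ C'_i.
P'1: 66 ⊕ 193 ⊕ 131 = 0.
P'2: 254 ⊕ 92 ⊕ 116 = 214.
P'3: 60 ⊕ 253 ⊕ 37 = 228.
P'4: 83 ⊕ 179 ⊕ 190 = 94.

P'1 = 0, P'2 = 214, P'3 = 228, P'4 = 94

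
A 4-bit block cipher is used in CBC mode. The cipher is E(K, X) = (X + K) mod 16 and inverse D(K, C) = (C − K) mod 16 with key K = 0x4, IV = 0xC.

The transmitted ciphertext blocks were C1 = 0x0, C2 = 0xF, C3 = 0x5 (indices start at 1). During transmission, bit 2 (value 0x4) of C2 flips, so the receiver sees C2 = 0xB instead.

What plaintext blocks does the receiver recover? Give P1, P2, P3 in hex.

P1 = 0x0, P2 = 0x7, P3 = 0xA

CBC decryption: P_i = D(K, C_i) ⊕ C_{i−1}, with C_{0} = IV.
Only C2 changed, to 0xB. In CBC, a change in C_i garbles P_i and flips the same bit in P_{i+1}. Decrypting the received ciphertext:
P1: D(K, 0x0) = 0xC; 0xC ⊕ 0xC = 0x0.
P2: D(K, 0xB) = 0x7; 0x7 ⊕ 0x0 = 0x7.
P3: D(K, 0x5) = 0x1; 0x1 ⊕ 0xB = 0xA.
Blocks that differ from the original plaintext: P2, P3.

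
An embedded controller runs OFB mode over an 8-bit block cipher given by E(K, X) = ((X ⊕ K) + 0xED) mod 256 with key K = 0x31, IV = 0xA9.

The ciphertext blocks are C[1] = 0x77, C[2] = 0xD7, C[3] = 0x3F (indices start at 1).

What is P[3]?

P[3] = 0x42

OFB decryption: S_i = E(K, S_{i−1}) with S_{0} = IV; P_i = C_i ⊕ S_i.
P[1]: S = E(K, 0xA9) = 0x85; 0x77 ⊕ 0x85 = 0xF2.
P[2]: S = E(K, 0x85) = 0xA1; 0xD7 ⊕ 0xA1 = 0x76.
P[3]: S = E(K, 0xA1) = 0x7D; 0x3F ⊕ 0x7D = 0x42.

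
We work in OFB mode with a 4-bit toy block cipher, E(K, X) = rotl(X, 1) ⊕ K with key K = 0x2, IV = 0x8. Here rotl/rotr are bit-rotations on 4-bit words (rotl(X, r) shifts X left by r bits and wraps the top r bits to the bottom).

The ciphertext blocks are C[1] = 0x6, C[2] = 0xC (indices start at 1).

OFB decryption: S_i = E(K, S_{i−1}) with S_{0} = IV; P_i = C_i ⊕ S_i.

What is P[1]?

P[1] = 0x5

P[1]: S = E(K, 0x8) = 0x3; 0x6 ⊕ 0x3 = 0x5.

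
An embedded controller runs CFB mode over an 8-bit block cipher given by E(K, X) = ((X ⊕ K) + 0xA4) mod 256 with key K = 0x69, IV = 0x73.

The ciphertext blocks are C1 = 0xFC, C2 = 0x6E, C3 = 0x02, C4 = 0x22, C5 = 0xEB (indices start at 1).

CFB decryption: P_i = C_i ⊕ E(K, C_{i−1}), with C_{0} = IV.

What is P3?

P3: E(K, 0x6E) = 0xAB; 0x02 ⊕ 0xAB = 0xA9.

P3 = 0xA9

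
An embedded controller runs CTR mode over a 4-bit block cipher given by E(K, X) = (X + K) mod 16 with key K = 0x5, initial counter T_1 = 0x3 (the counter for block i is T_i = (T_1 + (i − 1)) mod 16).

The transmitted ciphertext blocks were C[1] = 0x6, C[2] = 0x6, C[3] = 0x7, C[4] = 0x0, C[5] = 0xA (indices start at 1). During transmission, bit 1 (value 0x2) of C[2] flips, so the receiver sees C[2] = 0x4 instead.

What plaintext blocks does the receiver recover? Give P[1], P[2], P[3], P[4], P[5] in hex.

CTR decryption: S_i = E(K, T_i) where T_i is the counter for block i; P_i = C_i ⊕ S_i.
Only C[2] changed, to 0x4. In CTR, a change in C_i flips the same bit in P_i only; the keystream is unaffected. Decrypting the received ciphertext:
P[1]: T = 0x3, S = E(K, T) = 0x8; 0x6 ⊕ 0x8 = 0xE.
P[2]: T = 0x4, S = E(K, T) = 0x9; 0x4 ⊕ 0x9 = 0xD.
P[3]: T = 0x5, S = E(K, T) = 0xA; 0x7 ⊕ 0xA = 0xD.
P[4]: T = 0x6, S = E(K, T) = 0xB; 0x0 ⊕ 0xB = 0xB.
P[5]: T = 0x7, S = E(K, T) = 0xC; 0xA ⊕ 0xC = 0x6.
Blocks that differ from the original plaintext: P[2].

P[1] = 0xE, P[2] = 0xD, P[3] = 0xD, P[4] = 0xB, P[5] = 0x6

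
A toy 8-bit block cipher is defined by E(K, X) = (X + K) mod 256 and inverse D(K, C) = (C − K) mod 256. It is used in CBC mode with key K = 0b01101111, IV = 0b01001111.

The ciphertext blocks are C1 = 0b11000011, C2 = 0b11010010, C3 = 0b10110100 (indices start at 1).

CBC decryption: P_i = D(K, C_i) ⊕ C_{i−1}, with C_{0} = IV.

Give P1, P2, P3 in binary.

P1 = 0b00011011, P2 = 0b10100000, P3 = 0b10010111

P1: D(K, 0b11000011) = 0b01010100; 0b01010100 ⊕ 0b01001111 = 0b00011011.
P2: D(K, 0b11010010) = 0b01100011; 0b01100011 ⊕ 0b11000011 = 0b10100000.
P3: D(K, 0b10110100) = 0b01000101; 0b01000101 ⊕ 0b11010010 = 0b10010111.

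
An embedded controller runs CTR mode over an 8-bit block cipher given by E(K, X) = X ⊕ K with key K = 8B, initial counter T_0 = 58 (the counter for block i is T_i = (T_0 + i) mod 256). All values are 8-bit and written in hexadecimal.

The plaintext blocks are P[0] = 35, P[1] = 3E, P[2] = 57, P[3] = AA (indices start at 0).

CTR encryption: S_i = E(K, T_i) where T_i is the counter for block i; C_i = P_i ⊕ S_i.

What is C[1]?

C[0]: T = 58, S = E(K, T) = D3; 35 ⊕ D3 = E6.
C[1]: T = 59, S = E(K, T) = D2; 3E ⊕ D2 = EC.

C[1] = EC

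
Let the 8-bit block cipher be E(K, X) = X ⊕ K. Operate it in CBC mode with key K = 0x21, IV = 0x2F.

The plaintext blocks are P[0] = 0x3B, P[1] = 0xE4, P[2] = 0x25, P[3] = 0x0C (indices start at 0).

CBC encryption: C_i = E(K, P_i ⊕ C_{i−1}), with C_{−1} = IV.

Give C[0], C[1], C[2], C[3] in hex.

C[0] = 0x35, C[1] = 0xF0, C[2] = 0xF4, C[3] = 0xD9

C[0]: P[0] ⊕ 0x2F = 0x14; E(K, 0x14) = 0x35.
C[1]: P[1] ⊕ 0x35 = 0xD1; E(K, 0xD1) = 0xF0.
C[2]: P[2] ⊕ 0xF0 = 0xD5; E(K, 0xD5) = 0xF4.
C[3]: P[3] ⊕ 0xF4 = 0xF8; E(K, 0xF8) = 0xD9.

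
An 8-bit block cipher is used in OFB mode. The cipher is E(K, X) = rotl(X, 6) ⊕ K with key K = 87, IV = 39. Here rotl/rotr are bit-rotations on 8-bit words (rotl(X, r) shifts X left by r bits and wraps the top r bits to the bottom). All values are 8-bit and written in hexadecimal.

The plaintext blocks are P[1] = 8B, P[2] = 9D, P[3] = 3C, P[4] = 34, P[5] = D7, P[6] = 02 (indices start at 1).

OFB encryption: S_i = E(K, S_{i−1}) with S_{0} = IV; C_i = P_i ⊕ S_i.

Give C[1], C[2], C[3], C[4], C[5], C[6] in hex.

C[1]: S = E(K, 39) = C9; 8B ⊕ C9 = 42.
C[2]: S = E(K, C9) = F5; 9D ⊕ F5 = 68.
C[3]: S = E(K, F5) = FA; 3C ⊕ FA = C6.
C[4]: S = E(K, FA) = 39; 34 ⊕ 39 = 0D.
C[5]: S = E(K, 39) = C9; D7 ⊕ C9 = 1E.
C[6]: S = E(K, C9) = F5; 02 ⊕ F5 = F7.

C[1] = 42, C[2] = 68, C[3] = C6, C[4] = 0D, C[5] = 1E, C[6] = F7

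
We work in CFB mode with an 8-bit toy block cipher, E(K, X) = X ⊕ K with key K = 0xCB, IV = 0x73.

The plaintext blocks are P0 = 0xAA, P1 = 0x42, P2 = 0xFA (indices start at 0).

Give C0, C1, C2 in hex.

CFB encryption: C_i = P_i ⊕ E(K, C_{i−1}), with C_{−1} = IV.
C0: E(K, 0x73) = 0xB8; 0xAA ⊕ 0xB8 = 0x12.
C1: E(K, 0x12) = 0xD9; 0x42 ⊕ 0xD9 = 0x9B.
C2: E(K, 0x9B) = 0x50; 0xFA ⊕ 0x50 = 0xAA.

C0 = 0x12, C1 = 0x9B, C2 = 0xAA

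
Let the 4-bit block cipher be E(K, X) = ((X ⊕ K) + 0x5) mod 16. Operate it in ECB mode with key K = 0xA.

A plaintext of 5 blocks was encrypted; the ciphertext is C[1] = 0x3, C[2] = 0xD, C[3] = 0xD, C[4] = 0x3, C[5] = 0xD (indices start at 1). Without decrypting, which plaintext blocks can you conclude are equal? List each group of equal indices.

P[1] = P[4]; P[2] = P[3] = P[5]

ECB encrypts each block independently with the same key, so equal ciphertext blocks imply equal plaintext blocks.
C[1] = C[4] = 0x3, so P[1] = P[4].
C[2] = C[3] = C[5] = 0xD, so P[2] = P[3] = P[5].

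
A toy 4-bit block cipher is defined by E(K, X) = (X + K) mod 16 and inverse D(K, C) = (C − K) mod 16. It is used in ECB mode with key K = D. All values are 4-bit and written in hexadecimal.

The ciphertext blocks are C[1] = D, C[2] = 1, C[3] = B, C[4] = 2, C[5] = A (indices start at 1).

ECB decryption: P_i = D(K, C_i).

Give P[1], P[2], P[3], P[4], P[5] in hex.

P[1] = 0, P[2] = 4, P[3] = E, P[4] = 5, P[5] = D

P[1]: D(K, D) = 0.
P[2]: D(K, 1) = 4.
P[3]: D(K, B) = E.
P[4]: D(K, 2) = 5.
P[5]: D(K, A) = D.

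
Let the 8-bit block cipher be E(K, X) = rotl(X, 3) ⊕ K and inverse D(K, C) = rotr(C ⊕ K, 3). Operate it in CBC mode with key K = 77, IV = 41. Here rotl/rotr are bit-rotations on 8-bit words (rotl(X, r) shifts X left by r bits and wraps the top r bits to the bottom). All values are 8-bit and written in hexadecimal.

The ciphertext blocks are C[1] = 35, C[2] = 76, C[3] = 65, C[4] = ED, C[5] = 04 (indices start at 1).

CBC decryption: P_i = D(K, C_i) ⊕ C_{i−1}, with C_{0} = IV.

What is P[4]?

P[4] = 36

P[4]: D(K, ED) = 53; 53 ⊕ 65 = 36.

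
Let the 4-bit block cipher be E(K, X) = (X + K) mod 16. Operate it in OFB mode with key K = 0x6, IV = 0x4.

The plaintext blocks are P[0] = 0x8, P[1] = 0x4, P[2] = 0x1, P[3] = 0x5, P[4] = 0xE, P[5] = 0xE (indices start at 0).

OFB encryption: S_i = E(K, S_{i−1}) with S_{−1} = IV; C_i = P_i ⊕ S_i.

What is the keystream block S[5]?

0x8

C[0]: S = E(K, 0x4) = 0xA; 0x8 ⊕ 0xA = 0x2.
C[1]: S = E(K, 0xA) = 0x0; 0x4 ⊕ 0x0 = 0x4.
C[2]: S = E(K, 0x0) = 0x6; 0x1 ⊕ 0x6 = 0x7.
C[3]: S = E(K, 0x6) = 0xC; 0x5 ⊕ 0xC = 0x9.
C[4]: S = E(K, 0xC) = 0x2; 0xE ⊕ 0x2 = 0xC.
C[5]: S = E(K, 0x2) = 0x8; 0xE ⊕ 0x8 = 0x6.
So S[5] = 0x8.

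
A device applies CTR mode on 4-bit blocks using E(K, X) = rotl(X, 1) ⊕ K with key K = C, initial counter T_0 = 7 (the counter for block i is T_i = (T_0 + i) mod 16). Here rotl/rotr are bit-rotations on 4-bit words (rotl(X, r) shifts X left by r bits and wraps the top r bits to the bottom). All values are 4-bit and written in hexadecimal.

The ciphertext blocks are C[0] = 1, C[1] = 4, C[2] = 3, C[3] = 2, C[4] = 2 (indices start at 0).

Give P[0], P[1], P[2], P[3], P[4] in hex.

P[0] = 3, P[1] = 9, P[2] = C, P[3] = B, P[4] = 9

CTR decryption: S_i = E(K, T_i) where T_i is the counter for block i; P_i = C_i ⊕ S_i.
P[0]: T = 7, S = E(K, T) = 2; 1 ⊕ 2 = 3.
P[1]: T = 8, S = E(K, T) = D; 4 ⊕ D = 9.
P[2]: T = 9, S = E(K, T) = F; 3 ⊕ F = C.
P[3]: T = A, S = E(K, T) = 9; 2 ⊕ 9 = B.
P[4]: T = B, S = E(K, T) = B; 2 ⊕ B = 9.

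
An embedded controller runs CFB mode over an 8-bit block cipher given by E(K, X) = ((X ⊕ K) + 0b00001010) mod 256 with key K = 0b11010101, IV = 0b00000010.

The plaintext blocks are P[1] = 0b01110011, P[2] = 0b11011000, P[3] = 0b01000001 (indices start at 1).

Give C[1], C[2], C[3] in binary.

C[1] = 0b10010010, C[2] = 0b10001001, C[3] = 0b00100111

CFB encryption: C_i = P_i ⊕ E(K, C_{i−1}), with C_{0} = IV.
C[1]: E(K, 0b00000010) = 0b11100001; 0b01110011 ⊕ 0b11100001 = 0b10010010.
C[2]: E(K, 0b10010010) = 0b01010001; 0b11011000 ⊕ 0b01010001 = 0b10001001.
C[3]: E(K, 0b10001001) = 0b01100110; 0b01000001 ⊕ 0b01100110 = 0b00100111.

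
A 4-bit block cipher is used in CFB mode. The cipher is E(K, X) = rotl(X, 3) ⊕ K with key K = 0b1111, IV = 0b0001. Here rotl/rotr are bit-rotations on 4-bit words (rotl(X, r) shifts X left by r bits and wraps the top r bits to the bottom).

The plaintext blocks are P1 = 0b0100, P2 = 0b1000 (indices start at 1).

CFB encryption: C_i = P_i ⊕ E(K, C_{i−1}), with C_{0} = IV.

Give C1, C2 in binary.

C1 = 0b0011, C2 = 0b1110

C1: E(K, 0b0001) = 0b0111; 0b0100 ⊕ 0b0111 = 0b0011.
C2: E(K, 0b0011) = 0b0110; 0b1000 ⊕ 0b0110 = 0b1110.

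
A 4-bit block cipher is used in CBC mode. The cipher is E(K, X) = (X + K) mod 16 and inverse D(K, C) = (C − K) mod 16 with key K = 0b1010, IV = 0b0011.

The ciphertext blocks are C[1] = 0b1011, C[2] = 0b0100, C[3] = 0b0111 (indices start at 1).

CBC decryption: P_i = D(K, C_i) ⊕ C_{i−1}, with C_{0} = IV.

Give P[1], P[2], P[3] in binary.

P[1] = 0b0010, P[2] = 0b0001, P[3] = 0b1001

P[1]: D(K, 0b1011) = 0b0001; 0b0001 ⊕ 0b0011 = 0b0010.
P[2]: D(K, 0b0100) = 0b1010; 0b1010 ⊕ 0b1011 = 0b0001.
P[3]: D(K, 0b0111) = 0b1101; 0b1101 ⊕ 0b0100 = 0b1001.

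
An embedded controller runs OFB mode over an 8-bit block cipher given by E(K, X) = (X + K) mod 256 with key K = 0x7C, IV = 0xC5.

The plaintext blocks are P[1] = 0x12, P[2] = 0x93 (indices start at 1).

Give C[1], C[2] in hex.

OFB encryption: S_i = E(K, S_{i−1}) with S_{0} = IV; C_i = P_i ⊕ S_i.
C[1]: S = E(K, 0xC5) = 0x41; 0x12 ⊕ 0x41 = 0x53.
C[2]: S = E(K, 0x41) = 0xBD; 0x93 ⊕ 0xBD = 0x2E.

C[1] = 0x53, C[2] = 0x2E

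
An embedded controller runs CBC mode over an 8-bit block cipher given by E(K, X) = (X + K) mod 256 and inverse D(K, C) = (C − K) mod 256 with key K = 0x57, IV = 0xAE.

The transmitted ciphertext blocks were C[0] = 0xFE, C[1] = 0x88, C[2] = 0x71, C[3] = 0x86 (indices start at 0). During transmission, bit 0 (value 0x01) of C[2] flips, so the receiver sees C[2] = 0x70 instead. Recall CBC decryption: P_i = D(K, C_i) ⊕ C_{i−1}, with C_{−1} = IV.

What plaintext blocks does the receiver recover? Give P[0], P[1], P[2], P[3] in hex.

Only C[2] changed, to 0x70. In CBC, a change in C_i garbles P_i and flips the same bit in P_{i+1}. Decrypting the received ciphertext:
P[0]: D(K, 0xFE) = 0xA7; 0xA7 ⊕ 0xAE = 0x09.
P[1]: D(K, 0x88) = 0x31; 0x31 ⊕ 0xFE = 0xCF.
P[2]: D(K, 0x70) = 0x19; 0x19 ⊕ 0x88 = 0x91.
P[3]: D(K, 0x86) = 0x2F; 0x2F ⊕ 0x70 = 0x5F.
Blocks that differ from the original plaintext: P[2], P[3].

P[0] = 0x09, P[1] = 0xCF, P[2] = 0x91, P[3] = 0x5F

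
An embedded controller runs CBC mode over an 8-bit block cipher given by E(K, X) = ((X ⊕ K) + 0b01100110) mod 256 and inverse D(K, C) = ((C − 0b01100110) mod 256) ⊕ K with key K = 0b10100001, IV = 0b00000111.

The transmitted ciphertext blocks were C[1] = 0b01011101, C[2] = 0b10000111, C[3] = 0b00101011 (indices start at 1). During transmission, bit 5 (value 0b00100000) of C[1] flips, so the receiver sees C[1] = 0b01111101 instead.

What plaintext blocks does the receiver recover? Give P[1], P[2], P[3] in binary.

CBC decryption: P_i = D(K, C_i) ⊕ C_{i−1}, with C_{0} = IV.
Only C[1] changed, to 0b01111101. In CBC, a change in C_i garbles P_i and flips the same bit in P_{i+1}. Decrypting the received ciphertext:
P[1]: D(K, 0b01111101) = 0b10110110; 0b10110110 ⊕ 0b00000111 = 0b10110001.
P[2]: D(K, 0b10000111) = 0b10000000; 0b10000000 ⊕ 0b01111101 = 0b11111101.
P[3]: D(K, 0b00101011) = 0b01100100; 0b01100100 ⊕ 0b10000111 = 0b11100011.
Blocks that differ from the original plaintext: P[1], P[2].

P[1] = 0b10110001, P[2] = 0b11111101, P[3] = 0b11100011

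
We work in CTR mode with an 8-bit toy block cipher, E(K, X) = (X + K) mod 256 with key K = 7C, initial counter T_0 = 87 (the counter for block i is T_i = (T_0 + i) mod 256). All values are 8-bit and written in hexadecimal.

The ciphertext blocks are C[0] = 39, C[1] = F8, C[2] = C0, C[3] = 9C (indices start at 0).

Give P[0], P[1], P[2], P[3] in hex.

CTR decryption: S_i = E(K, T_i) where T_i is the counter for block i; P_i = C_i ⊕ S_i.
P[0]: T = 87, S = E(K, T) = 03; 39 ⊕ 03 = 3A.
P[1]: T = 88, S = E(K, T) = 04; F8 ⊕ 04 = FC.
P[2]: T = 89, S = E(K, T) = 05; C0 ⊕ 05 = C5.
P[3]: T = 8A, S = E(K, T) = 06; 9C ⊕ 06 = 9A.

P[0] = 3A, P[1] = FC, P[2] = C5, P[3] = 9A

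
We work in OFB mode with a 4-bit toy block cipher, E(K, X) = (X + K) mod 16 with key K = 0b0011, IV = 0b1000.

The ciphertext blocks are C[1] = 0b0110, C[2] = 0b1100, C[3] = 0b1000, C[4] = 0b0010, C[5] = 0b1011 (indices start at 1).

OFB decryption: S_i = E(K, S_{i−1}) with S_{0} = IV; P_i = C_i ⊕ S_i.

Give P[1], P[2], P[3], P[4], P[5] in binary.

P[1]: S = E(K, 0b1000) = 0b1011; 0b0110 ⊕ 0b1011 = 0b1101.
P[2]: S = E(K, 0b1011) = 0b1110; 0b1100 ⊕ 0b1110 = 0b0010.
P[3]: S = E(K, 0b1110) = 0b0001; 0b1000 ⊕ 0b0001 = 0b1001.
P[4]: S = E(K, 0b0001) = 0b0100; 0b0010 ⊕ 0b0100 = 0b0110.
P[5]: S = E(K, 0b0100) = 0b0111; 0b1011 ⊕ 0b0111 = 0b1100.

P[1] = 0b1101, P[2] = 0b0010, P[3] = 0b1001, P[4] = 0b0110, P[5] = 0b1100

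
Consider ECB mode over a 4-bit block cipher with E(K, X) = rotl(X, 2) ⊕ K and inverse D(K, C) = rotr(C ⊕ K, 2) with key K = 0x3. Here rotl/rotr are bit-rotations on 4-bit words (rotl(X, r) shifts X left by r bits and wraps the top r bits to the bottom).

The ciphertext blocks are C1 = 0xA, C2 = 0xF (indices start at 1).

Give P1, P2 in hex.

ECB decryption: P_i = D(K, C_i).
P1: D(K, 0xA) = 0x6.
P2: D(K, 0xF) = 0x3.

P1 = 0x6, P2 = 0x3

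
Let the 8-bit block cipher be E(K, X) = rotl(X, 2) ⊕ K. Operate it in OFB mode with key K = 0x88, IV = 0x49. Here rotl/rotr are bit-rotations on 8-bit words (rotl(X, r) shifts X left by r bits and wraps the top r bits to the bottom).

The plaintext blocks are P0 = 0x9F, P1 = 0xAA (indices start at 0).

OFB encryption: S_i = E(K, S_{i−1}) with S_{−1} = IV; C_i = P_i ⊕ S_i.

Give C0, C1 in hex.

C0 = 0x32, C1 = 0x94

C0: S = E(K, 0x49) = 0xAD; 0x9F ⊕ 0xAD = 0x32.
C1: S = E(K, 0xAD) = 0x3E; 0xAA ⊕ 0x3E = 0x94.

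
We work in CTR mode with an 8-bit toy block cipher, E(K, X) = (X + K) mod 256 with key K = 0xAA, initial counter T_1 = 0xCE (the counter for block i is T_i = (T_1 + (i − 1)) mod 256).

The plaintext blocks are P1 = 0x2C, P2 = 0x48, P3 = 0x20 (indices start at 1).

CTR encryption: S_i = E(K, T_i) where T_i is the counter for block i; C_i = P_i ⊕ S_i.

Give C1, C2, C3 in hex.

C1: T = 0xCE, S = E(K, T) = 0x78; 0x2C ⊕ 0x78 = 0x54.
C2: T = 0xCF, S = E(K, T) = 0x79; 0x48 ⊕ 0x79 = 0x31.
C3: T = 0xD0, S = E(K, T) = 0x7A; 0x20 ⊕ 0x7A = 0x5A.

C1 = 0x54, C2 = 0x31, C3 = 0x5A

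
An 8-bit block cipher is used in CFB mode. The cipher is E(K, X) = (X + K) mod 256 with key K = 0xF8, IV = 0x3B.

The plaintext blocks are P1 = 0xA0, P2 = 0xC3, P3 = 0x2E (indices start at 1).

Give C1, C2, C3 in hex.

C1 = 0x93, C2 = 0x48, C3 = 0x6E

CFB encryption: C_i = P_i ⊕ E(K, C_{i−1}), with C_{0} = IV.
C1: E(K, 0x3B) = 0x33; 0xA0 ⊕ 0x33 = 0x93.
C2: E(K, 0x93) = 0x8B; 0xC3 ⊕ 0x8B = 0x48.
C3: E(K, 0x48) = 0x40; 0x2E ⊕ 0x40 = 0x6E.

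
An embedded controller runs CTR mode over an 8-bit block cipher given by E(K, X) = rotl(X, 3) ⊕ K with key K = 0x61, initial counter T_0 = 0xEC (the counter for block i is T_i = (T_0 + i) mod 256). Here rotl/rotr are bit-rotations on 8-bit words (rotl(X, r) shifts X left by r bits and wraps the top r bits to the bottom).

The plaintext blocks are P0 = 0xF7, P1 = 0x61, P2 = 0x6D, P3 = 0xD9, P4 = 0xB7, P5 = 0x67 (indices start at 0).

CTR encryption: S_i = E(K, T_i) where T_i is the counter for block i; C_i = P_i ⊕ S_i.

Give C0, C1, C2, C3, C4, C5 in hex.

C0: T = 0xEC, S = E(K, T) = 0x06; 0xF7 ⊕ 0x06 = 0xF1.
C1: T = 0xED, S = E(K, T) = 0x0E; 0x61 ⊕ 0x0E = 0x6F.
C2: T = 0xEE, S = E(K, T) = 0x16; 0x6D ⊕ 0x16 = 0x7B.
C3: T = 0xEF, S = E(K, T) = 0x1E; 0xD9 ⊕ 0x1E = 0xC7.
C4: T = 0xF0, S = E(K, T) = 0xE6; 0xB7 ⊕ 0xE6 = 0x51.
C5: T = 0xF1, S = E(K, T) = 0xEE; 0x67 ⊕ 0xEE = 0x89.

C0 = 0xF1, C1 = 0x6F, C2 = 0x7B, C3 = 0xC7, C4 = 0x51, C5 = 0x89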